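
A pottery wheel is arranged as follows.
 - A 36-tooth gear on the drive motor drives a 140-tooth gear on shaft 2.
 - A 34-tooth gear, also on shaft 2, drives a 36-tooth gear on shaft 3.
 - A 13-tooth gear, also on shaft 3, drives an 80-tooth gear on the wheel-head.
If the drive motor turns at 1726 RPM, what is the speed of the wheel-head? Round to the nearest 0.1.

the drive motor → shaft 2 (gear mesh, 140/36): 1726 ÷ 3.8889 = 443.83 RPM
shaft 2 → shaft 3 (gear mesh, 36/34): 443.83 ÷ 1.0588 = 419.17 RPM
shaft 3 → the wheel-head (gear mesh, 80/13): 419.17 ÷ 6.1538 = 68.115 RPM

68.1 RPM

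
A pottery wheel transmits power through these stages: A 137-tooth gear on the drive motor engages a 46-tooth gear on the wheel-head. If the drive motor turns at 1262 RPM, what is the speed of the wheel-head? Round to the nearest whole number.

3759 RPM

Gear mesh: ratio = 46/137 = 0.33577, so the wheel-head turns at 1262 / 0.33577 = 3758.6 RPM.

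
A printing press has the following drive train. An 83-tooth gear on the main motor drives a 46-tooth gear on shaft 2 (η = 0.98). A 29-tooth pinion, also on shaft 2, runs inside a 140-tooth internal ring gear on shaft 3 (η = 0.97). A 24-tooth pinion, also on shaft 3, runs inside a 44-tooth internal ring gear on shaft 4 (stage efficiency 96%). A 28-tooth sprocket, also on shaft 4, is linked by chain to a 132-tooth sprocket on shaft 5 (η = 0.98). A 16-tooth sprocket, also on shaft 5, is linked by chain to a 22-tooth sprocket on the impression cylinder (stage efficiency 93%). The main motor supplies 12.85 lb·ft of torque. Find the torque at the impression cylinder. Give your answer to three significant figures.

340 lb·ft

After the gear mesh (46/83): 12.85 × 0.55422 × 0.98 = 6.9793 lb·ft
After the internal gear (140/29): 6.9793 × 4.8276 × 0.97 = 32.682 lb·ft
After the internal gear (44/24): 32.682 × 1.8333 × 0.96 = 57.521 lb·ft
After the chain (132/28): 57.521 × 4.7143 × 0.98 = 265.75 lb·ft
After the chain (22/16): 265.75 × 1.375 × 0.93 = 339.82 lb·ft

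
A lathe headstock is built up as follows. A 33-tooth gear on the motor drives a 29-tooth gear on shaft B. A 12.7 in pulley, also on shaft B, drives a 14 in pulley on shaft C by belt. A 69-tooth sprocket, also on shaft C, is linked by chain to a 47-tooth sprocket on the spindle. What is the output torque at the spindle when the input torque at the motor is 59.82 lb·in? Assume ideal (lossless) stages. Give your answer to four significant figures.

Gear mesh: ratio = 29/33 = 0.87879; torque at shaft B = 59.82 × 0.87879 = 52.569 lb·in.
Belt: ratio = 14/12.7 = 1.1024; torque at shaft C = 52.569 × 1.1024 = 57.95 lb·in.
Chain: ratio = 47/69 = 0.68116; torque at the spindle = 57.95 × 0.68116 = 39.473 lb·in.

39.47 lb·in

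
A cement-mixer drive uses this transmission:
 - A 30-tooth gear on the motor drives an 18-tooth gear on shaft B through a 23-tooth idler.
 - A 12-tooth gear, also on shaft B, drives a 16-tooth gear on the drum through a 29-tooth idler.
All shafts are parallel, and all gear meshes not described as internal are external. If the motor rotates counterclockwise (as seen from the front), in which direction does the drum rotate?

the motor → shaft B: driver → idler → driven is 2 external meshes, 2 reversals → CCW.
shaft B → the drum: driver → idler → driven is 2 external meshes, 2 reversals → CCW.
4 reversals in total — an even number — so the drum turns the same way as the motor.

counterclockwise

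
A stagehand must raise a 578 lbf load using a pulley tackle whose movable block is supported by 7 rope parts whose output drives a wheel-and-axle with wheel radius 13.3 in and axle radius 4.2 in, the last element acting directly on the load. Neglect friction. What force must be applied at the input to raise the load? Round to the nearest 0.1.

Block-and-tackle MA = number of supporting rope parts = 7.
Wheel-and-axle MA = R/r = 13.3/4.2 = 3.1667.
Combined ideal MA = 7 × 3.1667 = 22.167.
Effort = load / MA = 578 / 22.167 = 26.075 lbf.

26.1 lbf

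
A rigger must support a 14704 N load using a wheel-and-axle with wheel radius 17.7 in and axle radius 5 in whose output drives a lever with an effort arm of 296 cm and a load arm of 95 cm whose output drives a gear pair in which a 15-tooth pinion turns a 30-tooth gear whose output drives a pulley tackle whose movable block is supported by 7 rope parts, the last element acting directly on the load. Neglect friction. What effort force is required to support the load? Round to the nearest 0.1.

95.2 N

Wheel-and-axle MA = R/r = 17.7/5 = 3.54.
Lever MA = effort arm / load arm = 296/95 = 3.1158.
Gear pair MA = 30/15 = 2.
Block-and-tackle MA = number of supporting rope parts = 7.
Combined ideal MA = 3.54 × 3.1158 × 2 × 7 = 154.42.
Effort = load / MA = 14704 / 154.42 = 95.222 N.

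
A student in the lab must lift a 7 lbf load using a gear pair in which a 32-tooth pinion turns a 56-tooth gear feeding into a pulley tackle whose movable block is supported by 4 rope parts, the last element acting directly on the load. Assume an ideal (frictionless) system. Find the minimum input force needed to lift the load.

1 lbf

Gear pair MA = 56/32 = 1.75.
Block-and-tackle MA = number of supporting rope parts = 4.
Combined ideal MA = 1.75 × 4 = 7.
Effort = load / MA = 7 / 7 = 1 lbf.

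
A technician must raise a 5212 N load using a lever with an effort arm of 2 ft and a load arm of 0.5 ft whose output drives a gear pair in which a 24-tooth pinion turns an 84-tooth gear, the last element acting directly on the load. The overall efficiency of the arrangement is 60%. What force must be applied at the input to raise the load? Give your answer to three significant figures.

Lever MA = effort arm / load arm = 2/0.5 = 4.
Gear pair MA = 84/24 = 3.5.
Combined ideal MA = 4 × 3.5 = 14.
Actual MA = 14 × 0.60 = 8.4.
Effort = load / actual MA = 5212 / 8.4 = 620.48 N.

620 N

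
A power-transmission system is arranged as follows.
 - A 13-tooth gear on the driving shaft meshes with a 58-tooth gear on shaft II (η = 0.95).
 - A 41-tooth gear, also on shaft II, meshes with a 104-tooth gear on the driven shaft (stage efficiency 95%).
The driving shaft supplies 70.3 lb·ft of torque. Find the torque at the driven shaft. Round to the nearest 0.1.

After the gear mesh (58/13): 70.3 × 4.4615 × 0.95 = 297.96 lb·ft
After the gear mesh (104/41): 297.96 × 2.5366 × 0.95 = 718.02 lb·ft

718.0 lb·ft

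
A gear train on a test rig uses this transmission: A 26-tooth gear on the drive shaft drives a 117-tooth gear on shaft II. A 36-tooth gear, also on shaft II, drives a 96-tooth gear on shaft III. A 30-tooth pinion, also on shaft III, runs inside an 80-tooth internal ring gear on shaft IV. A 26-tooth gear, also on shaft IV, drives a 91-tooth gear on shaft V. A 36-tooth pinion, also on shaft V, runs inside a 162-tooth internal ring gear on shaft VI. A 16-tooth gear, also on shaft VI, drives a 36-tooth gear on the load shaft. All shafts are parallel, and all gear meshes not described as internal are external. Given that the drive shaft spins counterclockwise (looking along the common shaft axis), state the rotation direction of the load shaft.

counterclockwise

the drive shaft → shaft II: external mesh, 1 reversal → CW.
shaft II → shaft III: external mesh, 1 reversal → CCW.
shaft III → shaft IV: internal mesh, same direction → CCW.
shaft IV → shaft V: external mesh, 1 reversal → CW.
shaft V → shaft VI: internal mesh, same direction → CW.
shaft VI → the load shaft: external mesh, 1 reversal → CCW.
4 reversals in total — an even number — so the load shaft turns the same way as the drive shaft.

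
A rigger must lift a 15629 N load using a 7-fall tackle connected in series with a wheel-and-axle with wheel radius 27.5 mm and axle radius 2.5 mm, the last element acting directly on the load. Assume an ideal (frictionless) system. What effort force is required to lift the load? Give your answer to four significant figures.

Block-and-tackle MA = number of supporting rope parts = 7.
Wheel-and-axle MA = R/r = 27.5/2.5 = 11.
Combined ideal MA = 7 × 11 = 77.
Effort = load / MA = 15629 / 77 = 202.97 N.

203.0 N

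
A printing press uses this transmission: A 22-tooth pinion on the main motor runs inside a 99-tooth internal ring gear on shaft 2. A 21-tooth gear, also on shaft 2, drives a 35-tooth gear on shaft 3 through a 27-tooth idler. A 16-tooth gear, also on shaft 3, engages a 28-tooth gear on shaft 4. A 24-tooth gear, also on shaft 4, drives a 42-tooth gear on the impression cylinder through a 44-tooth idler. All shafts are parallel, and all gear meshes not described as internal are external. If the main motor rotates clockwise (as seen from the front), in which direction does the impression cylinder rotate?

counterclockwise

the main motor → shaft 2: internal mesh, same direction → CW.
shaft 2 → shaft 3: driver → idler → driven is 2 external meshes, 2 reversals → CW.
shaft 3 → shaft 4: external mesh, 1 reversal → CCW.
shaft 4 → the impression cylinder: driver → idler → driven is 2 external meshes, 2 reversals → CCW.
5 reversals in total — an odd number — so the impression cylinder turns opposite to the main motor.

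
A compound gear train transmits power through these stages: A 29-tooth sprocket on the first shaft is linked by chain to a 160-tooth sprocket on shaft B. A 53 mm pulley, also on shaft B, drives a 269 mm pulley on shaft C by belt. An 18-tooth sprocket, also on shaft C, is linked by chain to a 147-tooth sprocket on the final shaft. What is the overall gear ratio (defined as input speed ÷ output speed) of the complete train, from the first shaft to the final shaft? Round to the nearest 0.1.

228.7

Each stage contributes driven/driver: chain 160/29 = 5.5172, belt 269/53 = 5.0755, chain 147/18 = 8.1667.
Overall: 5.5172 × 5.0755 × 8.1667 = 228.69.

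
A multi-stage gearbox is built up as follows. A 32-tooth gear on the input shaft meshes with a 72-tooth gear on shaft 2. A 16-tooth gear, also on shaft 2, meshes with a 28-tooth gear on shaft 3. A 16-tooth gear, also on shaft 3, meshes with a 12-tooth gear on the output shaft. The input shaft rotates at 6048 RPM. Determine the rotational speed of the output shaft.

Gear mesh: ratio = 72/32 = 2.25, so shaft 2 turns at 6048 / 2.25 = 2688 RPM.
Gear mesh: ratio = 28/16 = 1.75, so shaft 3 turns at 2688 / 1.75 = 1536 RPM.
Gear mesh: ratio = 12/16 = 0.75, so the output shaft turns at 1536 / 0.75 = 2048 RPM.

2048 RPM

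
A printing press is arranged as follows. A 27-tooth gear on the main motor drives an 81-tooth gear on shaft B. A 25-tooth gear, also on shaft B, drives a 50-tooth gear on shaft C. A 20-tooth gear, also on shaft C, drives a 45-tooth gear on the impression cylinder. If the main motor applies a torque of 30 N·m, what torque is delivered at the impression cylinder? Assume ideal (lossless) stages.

405 N·m

gear mesh 81/27 = 3 → τ = 30·3 = 90 N·m
gear mesh 50/25 = 2 → τ = 90·2 = 180 N·m
gear mesh 45/20 = 2.25 → τ = 180·2.25 = 405 N·m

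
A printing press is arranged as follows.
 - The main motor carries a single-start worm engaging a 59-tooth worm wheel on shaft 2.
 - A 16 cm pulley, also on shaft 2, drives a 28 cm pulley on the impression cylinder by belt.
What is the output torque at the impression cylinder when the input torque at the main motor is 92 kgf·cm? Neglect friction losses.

worm 59/1 = 59 → τ = 92·59 = 5428 kgf·cm
belt 28/16 = 1.75 → τ = 5428·1.75 = 9499 kgf·cm

9499 kgf·cm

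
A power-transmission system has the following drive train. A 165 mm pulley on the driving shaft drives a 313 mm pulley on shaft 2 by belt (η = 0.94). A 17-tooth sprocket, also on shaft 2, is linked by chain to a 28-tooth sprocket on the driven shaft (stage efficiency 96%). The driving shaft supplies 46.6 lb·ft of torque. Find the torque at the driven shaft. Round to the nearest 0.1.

131.4 lb·ft

Belt: ratio = 313/165 = 1.897; torque at shaft 2 = 46.6 × 1.897 × 0.94 = 83.095 lb·ft.
Chain: ratio = 28/17 = 1.6471; torque at the driven shaft = 83.095 × 1.6471 × 0.96 = 131.39 lb·ft.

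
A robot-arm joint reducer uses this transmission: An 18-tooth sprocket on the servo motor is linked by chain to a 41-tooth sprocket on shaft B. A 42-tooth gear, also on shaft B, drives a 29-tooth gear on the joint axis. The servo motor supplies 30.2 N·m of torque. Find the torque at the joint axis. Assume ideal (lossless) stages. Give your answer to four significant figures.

chain 41/18 = 2.2778 → τ = 30.2·2.2778 = 68.789 N·m
gear mesh 29/42 = 0.69048 → τ = 68.789·0.69048 = 47.497 N·m

47.50 N·m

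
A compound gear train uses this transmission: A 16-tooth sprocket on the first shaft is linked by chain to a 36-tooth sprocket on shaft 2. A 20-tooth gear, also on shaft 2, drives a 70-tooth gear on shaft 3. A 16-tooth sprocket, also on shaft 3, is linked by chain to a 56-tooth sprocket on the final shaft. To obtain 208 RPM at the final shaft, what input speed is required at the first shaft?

Overall ratio R = 2.25 × 3.5 × 3.5 = 27.562.
Required input speed = output speed × R = 208 × 27.562 = 5733 RPM.

5733 RPM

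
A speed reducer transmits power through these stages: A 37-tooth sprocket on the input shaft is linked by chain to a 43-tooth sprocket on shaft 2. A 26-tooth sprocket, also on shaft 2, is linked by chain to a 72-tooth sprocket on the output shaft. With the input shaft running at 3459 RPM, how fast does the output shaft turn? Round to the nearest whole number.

Chain: ratio = 43/37 = 1.1622, so shaft 2 turns at 3459 / 1.1622 = 2976.3 RPM.
Chain: ratio = 72/26 = 2.7692, so the output shaft turns at 2976.3 / 2.7692 = 1074.8 RPM.

1075 RPM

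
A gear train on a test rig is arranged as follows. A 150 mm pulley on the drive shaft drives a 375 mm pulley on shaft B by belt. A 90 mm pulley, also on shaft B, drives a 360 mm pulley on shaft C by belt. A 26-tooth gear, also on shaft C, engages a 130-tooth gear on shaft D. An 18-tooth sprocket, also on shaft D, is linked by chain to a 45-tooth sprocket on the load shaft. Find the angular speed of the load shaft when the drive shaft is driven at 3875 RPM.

belt 375/150 = 2.5 → 3875/2.5 = 1550 RPM
belt 360/90 = 4 → 1550/4 = 387.5 RPM
gear mesh 130/26 = 5 → 387.5/5 = 77.5 RPM
chain 45/18 = 2.5 → 77.5/2.5 = 31 RPM

31 RPM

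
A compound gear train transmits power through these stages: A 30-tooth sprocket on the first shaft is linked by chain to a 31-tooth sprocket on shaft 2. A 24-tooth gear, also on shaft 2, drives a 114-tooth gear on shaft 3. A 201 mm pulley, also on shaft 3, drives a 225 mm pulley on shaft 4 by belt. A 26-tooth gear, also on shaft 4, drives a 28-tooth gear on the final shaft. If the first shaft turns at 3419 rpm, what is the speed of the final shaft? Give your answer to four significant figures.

577.8 rpm

chain 31/30 = 1.0333 → 3419/1.0333 = 3308.7 rpm
gear mesh 114/24 = 4.75 → 3308.7/4.75 = 696.57 rpm
belt 225/201 = 1.1194 → 696.57/1.1194 = 622.27 rpm
gear mesh 28/26 = 1.0769 → 622.27/1.0769 = 577.82 rpm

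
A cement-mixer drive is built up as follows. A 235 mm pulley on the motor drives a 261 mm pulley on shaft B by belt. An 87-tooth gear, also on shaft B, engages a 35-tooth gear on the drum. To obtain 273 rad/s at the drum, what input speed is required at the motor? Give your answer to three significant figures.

Overall ratio R = 1.1106 × 0.4023 = 0.44681.
Required input speed = output speed × R = 273 × 0.44681 = 121.98 rad/s.

122 rad/s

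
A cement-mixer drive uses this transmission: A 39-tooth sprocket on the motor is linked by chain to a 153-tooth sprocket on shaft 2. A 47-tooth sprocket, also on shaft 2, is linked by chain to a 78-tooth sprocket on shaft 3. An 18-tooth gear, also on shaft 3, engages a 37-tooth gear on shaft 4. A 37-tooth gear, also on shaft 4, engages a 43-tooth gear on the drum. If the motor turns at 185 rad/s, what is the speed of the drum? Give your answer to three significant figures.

chain 153/39 = 3.9231 → 185/3.9231 = 47.157 rad/s
chain 78/47 = 1.6596 → 47.157/1.6596 = 28.415 rad/s
gear mesh 37/18 = 2.0556 → 28.415/2.0556 = 13.824 rad/s
gear mesh 43/37 = 1.1622 → 13.824/1.1622 = 11.895 rad/s

11.9 rad/s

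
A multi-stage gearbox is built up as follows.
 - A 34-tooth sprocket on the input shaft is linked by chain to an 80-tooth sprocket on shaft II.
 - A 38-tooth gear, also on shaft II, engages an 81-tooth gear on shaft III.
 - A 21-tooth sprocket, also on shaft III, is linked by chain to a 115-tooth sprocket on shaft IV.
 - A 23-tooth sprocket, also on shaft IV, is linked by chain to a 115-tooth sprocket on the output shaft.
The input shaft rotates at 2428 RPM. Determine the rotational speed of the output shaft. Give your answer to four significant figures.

the input shaft → shaft II (chain, 80/34): 2428 ÷ 2.3529 = 1031.9 RPM
shaft II → shaft III (gear mesh, 81/38): 1031.9 ÷ 2.1316 = 484.1 RPM
shaft III → shaft IV (chain, 115/21): 484.1 ÷ 5.4762 = 88.401 RPM
shaft IV → the output shaft (chain, 115/23): 88.401 ÷ 5 = 17.68 RPM

17.68 RPM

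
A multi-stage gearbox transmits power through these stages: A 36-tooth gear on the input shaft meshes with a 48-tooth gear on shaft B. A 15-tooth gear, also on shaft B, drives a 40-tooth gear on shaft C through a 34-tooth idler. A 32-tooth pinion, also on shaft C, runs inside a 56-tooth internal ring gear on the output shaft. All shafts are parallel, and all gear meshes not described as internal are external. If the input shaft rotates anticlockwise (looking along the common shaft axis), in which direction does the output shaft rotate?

the input shaft → shaft B: external mesh, 1 reversal → CW.
shaft B → shaft C: driver → idler → driven is 2 external meshes, 2 reversals → CW.
shaft C → the output shaft: internal mesh, same direction → CW.
3 reversals in total — an odd number — so the output shaft turns opposite to the input shaft.

clockwise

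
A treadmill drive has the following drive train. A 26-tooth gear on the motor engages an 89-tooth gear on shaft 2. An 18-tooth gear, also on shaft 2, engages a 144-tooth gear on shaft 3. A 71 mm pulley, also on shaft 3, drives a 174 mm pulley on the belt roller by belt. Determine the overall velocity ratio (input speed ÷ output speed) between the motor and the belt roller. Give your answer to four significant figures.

67.11

Each stage contributes driven/driver: gear mesh 89/26 = 3.4231, gear mesh 144/18 = 8, belt 174/71 = 2.4507.
Overall: 3.4231 × 8 × 2.4507 = 67.112.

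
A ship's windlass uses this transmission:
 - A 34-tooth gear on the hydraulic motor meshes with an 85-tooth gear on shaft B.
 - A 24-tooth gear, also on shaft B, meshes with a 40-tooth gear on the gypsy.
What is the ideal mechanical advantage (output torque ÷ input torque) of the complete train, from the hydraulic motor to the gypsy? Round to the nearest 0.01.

4.17

Each stage contributes driven/driver: gear mesh 85/34 = 2.5, gear mesh 40/24 = 1.6667.
Overall: 2.5 × 1.6667 = 4.1667.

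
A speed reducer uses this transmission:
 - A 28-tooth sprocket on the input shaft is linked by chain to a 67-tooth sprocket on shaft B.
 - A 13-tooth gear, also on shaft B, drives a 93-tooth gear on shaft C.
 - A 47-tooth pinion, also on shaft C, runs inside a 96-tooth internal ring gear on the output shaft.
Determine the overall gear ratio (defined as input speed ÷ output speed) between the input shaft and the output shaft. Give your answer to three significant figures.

35.0

Each stage contributes driven/driver: chain 67/28 = 2.3929, gear mesh 93/13 = 7.1538, internal gear 96/47 = 2.0426.
Overall: 2.3929 × 7.1538 × 2.0426 = 34.965.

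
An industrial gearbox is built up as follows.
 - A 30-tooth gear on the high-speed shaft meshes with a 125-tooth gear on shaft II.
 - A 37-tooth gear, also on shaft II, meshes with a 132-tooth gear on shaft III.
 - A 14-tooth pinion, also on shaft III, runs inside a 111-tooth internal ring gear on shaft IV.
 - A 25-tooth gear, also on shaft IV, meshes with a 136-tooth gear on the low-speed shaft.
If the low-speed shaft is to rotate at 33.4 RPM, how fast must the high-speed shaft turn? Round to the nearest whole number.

21414 RPM

Overall ratio R = 4.1667 × 3.5676 × 7.9286 × 5.44 = 641.14.
Required input speed = output speed × R = 33.4 × 641.14 = 21414 RPM.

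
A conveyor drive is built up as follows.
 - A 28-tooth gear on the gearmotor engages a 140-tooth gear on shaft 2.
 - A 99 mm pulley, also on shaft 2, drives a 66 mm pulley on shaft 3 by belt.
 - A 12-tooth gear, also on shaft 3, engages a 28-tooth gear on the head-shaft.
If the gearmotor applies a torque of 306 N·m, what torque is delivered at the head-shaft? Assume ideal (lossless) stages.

2380 N·m

After the gear mesh (140/28): 306 × 5 = 1530 N·m
After the belt (66/99): 1530 × 0.66667 = 1020 N·m
After the gear mesh (28/12): 1020 × 2.3333 = 2380 N·m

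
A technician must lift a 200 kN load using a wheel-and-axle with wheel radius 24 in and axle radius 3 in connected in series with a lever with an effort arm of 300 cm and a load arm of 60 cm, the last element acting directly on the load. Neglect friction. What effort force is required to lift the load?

5 kN

Wheel-and-axle MA = R/r = 24/3 = 8.
Lever MA = effort arm / load arm = 300/60 = 5.
Combined ideal MA = 8 × 5 = 40.
Effort = load / MA = 200 / 40 = 5 kN.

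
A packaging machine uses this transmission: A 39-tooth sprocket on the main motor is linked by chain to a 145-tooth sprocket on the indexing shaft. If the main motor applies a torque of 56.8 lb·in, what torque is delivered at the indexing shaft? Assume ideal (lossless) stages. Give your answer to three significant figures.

211 lb·in

chain 145/39 = 3.7179 → τ = 56.8·3.7179 = 211.18 lb·in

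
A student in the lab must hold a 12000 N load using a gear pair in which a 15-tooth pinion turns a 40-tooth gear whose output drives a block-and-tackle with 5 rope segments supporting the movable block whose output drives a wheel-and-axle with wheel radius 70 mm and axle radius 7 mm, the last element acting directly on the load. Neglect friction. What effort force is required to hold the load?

90 N

Gear pair MA = 40/15 = 2.6667.
Block-and-tackle MA = number of supporting rope parts = 5.
Wheel-and-axle MA = R/r = 70/7 = 10.
Combined ideal MA = 2.6667 × 5 × 10 = 133.33.
Effort = load / MA = 12000 / 133.33 = 90 N.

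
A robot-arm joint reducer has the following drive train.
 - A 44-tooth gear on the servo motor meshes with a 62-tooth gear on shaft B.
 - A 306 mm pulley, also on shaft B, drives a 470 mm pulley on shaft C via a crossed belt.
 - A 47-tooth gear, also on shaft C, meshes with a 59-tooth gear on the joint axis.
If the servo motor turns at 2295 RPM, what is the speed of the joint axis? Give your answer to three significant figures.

Gear mesh: ratio = 62/44 = 1.4091, so shaft B turns at 2295 / 1.4091 = 1628.7 RPM.
Belt: ratio = 470/306 = 1.5359, so shaft C turns at 1628.7 / 1.5359 = 1060.4 RPM.
Gear mesh: ratio = 59/47 = 1.2553, so the joint axis turns at 1060.4 / 1.2553 = 844.72 RPM.

845 RPM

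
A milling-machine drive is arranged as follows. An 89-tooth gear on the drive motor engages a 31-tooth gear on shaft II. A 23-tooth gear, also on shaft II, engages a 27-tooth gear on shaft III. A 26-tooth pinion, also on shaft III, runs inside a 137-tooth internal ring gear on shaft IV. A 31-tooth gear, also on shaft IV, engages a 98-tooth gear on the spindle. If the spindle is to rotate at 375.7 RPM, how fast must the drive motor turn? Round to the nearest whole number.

Overall ratio R = 0.34831 × 1.1739 × 5.2692 × 3.1613 = 6.8111.
Required input speed = output speed × R = 375.7 × 6.8111 = 2558.9 RPM.

2559 RPM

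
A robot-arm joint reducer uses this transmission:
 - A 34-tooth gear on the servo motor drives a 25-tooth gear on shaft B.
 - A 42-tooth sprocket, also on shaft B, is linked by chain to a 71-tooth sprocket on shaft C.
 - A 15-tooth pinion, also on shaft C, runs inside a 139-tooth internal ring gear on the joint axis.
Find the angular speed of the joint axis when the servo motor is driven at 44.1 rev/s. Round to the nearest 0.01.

3.83 rev/s

Gear mesh: ratio = 25/34 = 0.73529, so shaft B turns at 44.1 / 0.73529 = 59.976 rev/s.
Chain: ratio = 71/42 = 1.6905, so shaft C turns at 59.976 / 1.6905 = 35.479 rev/s.
Internal gear: ratio = 139/15 = 9.2667, so the joint axis turns at 35.479 / 9.2667 = 3.8286 rev/s.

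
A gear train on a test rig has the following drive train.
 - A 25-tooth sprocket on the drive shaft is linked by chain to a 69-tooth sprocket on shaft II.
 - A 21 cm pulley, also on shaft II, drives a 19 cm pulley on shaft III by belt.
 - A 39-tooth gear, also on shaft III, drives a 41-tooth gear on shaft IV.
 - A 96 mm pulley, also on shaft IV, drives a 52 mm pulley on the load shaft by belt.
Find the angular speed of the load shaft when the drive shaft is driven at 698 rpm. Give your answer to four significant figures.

490.9 rpm

the drive shaft → shaft II (chain, 69/25): 698 ÷ 2.76 = 252.9 rpm
shaft II → shaft III (belt, 19/21): 252.9 ÷ 0.90476 = 279.52 rpm
shaft III → shaft IV (gear mesh, 41/39): 279.52 ÷ 1.0513 = 265.88 rpm
shaft IV → the load shaft (belt, 52/96): 265.88 ÷ 0.54167 = 490.86 rpm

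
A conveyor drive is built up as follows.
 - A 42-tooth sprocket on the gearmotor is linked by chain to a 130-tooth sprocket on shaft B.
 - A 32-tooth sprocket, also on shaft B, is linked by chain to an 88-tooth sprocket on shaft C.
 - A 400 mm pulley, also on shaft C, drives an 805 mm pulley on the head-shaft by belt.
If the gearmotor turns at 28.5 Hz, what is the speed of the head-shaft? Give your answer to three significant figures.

Chain: ratio = 130/42 = 3.0952, so shaft B turns at 28.5 / 3.0952 = 9.2077 Hz.
Chain: ratio = 88/32 = 2.75, so shaft C turns at 9.2077 / 2.75 = 3.3483 Hz.
Belt: ratio = 805/400 = 2.0125, so the head-shaft turns at 3.3483 / 2.0125 = 1.6637 Hz.

1.66 Hz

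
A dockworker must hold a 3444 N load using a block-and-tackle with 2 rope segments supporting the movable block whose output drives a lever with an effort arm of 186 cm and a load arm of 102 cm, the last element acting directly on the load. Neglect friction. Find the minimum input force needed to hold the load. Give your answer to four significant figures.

Block-and-tackle MA = number of supporting rope parts = 2.
Lever MA = effort arm / load arm = 186/102 = 1.8235.
Combined ideal MA = 2 × 1.8235 = 3.6471.
Effort = load / MA = 3444 / 3.6471 = 944.32 N.

944.3 N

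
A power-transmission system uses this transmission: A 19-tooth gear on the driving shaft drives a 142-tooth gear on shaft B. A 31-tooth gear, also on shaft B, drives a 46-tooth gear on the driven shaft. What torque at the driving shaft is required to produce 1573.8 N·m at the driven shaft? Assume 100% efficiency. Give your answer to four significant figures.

Overall ratio R = 7.4737 × 1.4839 = 11.09.
Input torque = output torque / R = 1573.8 / 11.09 = 141.91 N·m.

141.9 N·m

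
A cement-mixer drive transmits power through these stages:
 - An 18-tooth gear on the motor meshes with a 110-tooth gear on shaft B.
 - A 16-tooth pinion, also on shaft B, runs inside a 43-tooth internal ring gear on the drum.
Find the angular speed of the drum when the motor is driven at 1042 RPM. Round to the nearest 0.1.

Gear mesh: ratio = 110/18 = 6.1111, so shaft B turns at 1042 / 6.1111 = 170.51 RPM.
Internal gear: ratio = 43/16 = 2.6875, so the drum turns at 170.51 / 2.6875 = 63.445 RPM.

63.4 RPM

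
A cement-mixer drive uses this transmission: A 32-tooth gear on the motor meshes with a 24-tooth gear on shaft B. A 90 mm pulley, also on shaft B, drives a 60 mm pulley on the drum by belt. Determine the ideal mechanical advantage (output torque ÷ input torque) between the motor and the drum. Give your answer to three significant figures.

0.500

Each stage contributes driven/driver: gear mesh 24/32 = 0.75, belt 60/90 = 0.66667.
Overall: 0.75 × 0.66667 = 0.5.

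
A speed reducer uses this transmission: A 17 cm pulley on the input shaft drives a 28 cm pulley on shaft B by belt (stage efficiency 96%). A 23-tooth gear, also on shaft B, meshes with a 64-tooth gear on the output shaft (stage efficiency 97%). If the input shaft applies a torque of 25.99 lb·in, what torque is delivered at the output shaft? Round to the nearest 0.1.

110.9 lb·in

belt 28/17 = 1.6471 → τ = 25.99·1.6471·0.96 = 41.095 lb·in
gear mesh 64/23 = 2.7826 → τ = 41.095·2.7826·0.97 = 110.92 lb·in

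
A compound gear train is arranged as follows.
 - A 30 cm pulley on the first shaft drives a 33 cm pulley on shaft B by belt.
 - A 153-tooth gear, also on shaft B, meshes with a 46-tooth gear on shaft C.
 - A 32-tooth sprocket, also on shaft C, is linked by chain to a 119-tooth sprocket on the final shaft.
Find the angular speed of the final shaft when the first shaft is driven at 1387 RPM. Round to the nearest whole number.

the first shaft → shaft B (belt, 33/30): 1387 ÷ 1.1 = 1260.9 RPM
shaft B → shaft C (gear mesh, 46/153): 1260.9 ÷ 0.30065 = 4193.9 RPM
shaft C → the final shaft (chain, 119/32): 4193.9 ÷ 3.7188 = 1127.8 RPM

1128 RPM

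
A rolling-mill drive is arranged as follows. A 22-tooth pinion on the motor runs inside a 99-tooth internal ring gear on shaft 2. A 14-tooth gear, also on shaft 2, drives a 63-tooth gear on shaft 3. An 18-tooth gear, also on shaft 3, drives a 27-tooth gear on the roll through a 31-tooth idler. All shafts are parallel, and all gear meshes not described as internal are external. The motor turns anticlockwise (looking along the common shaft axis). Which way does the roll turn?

clockwise

the motor → shaft 2: internal mesh, same direction → CCW.
shaft 2 → shaft 3: external mesh, 1 reversal → CW.
shaft 3 → the roll: driver → idler → driven is 2 external meshes, 2 reversals → CW.
3 reversals in total — an odd number — so the roll turns opposite to the motor.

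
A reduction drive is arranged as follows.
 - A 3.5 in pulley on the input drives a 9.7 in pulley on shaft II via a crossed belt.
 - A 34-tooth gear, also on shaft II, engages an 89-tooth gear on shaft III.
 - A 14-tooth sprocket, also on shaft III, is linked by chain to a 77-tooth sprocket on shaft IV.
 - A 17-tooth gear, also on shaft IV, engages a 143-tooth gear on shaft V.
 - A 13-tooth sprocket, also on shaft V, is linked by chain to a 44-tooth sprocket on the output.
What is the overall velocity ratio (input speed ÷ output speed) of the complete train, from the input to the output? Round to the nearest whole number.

Each stage contributes driven/driver: belt 9.7/3.5 = 2.7714, gear mesh 89/34 = 2.6176, chain 77/14 = 5.5, gear mesh 143/17 = 8.4118, chain 44/13 = 3.3846.
Overall: 2.7714 × 2.6176 × 5.5 × 8.4118 × 3.3846 = 1136.

1136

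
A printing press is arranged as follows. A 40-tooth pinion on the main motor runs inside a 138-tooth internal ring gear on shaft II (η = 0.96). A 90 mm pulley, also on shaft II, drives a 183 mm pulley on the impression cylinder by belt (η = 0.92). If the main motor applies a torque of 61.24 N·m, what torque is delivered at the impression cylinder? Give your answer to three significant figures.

After the internal gear (138/40): 61.24 × 3.45 × 0.96 = 202.83 N·m
After the belt (183/90): 202.83 × 2.0333 × 0.92 = 379.42 N·m

379 N·m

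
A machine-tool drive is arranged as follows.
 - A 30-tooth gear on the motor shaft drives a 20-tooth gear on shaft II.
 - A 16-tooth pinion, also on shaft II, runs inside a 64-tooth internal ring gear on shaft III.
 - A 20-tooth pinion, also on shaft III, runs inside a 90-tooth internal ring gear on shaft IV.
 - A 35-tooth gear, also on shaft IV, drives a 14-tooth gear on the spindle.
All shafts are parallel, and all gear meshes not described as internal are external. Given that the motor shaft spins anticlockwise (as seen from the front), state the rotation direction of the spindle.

the motor shaft → shaft II: external mesh, 1 reversal → CW.
shaft II → shaft III: internal mesh, same direction → CW.
shaft III → shaft IV: internal mesh, same direction → CW.
shaft IV → the spindle: external mesh, 1 reversal → CCW.
2 reversals in total — an even number — so the spindle turns the same way as the motor shaft.

anticlockwise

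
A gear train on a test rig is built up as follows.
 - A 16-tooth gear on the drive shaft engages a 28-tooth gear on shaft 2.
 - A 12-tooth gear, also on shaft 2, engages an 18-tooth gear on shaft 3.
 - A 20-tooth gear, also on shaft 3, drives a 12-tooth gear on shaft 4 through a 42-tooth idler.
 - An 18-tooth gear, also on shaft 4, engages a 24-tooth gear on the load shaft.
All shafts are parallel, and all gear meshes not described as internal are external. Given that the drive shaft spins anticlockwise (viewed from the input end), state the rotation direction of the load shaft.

the drive shaft → shaft 2: external mesh, 1 reversal → CW.
shaft 2 → shaft 3: external mesh, 1 reversal → CCW.
shaft 3 → shaft 4: driver → idler → driven is 2 external meshes, 2 reversals → CCW.
shaft 4 → the load shaft: external mesh, 1 reversal → CW.
5 reversals in total — an odd number — so the load shaft turns opposite to the drive shaft.

clockwise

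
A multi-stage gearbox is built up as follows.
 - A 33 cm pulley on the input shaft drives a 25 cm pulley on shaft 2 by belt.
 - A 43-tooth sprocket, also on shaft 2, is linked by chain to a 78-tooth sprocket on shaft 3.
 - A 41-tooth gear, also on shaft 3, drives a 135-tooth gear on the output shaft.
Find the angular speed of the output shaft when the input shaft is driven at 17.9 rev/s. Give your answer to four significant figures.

3.956 rev/s

the input shaft → shaft 2 (belt, 25/33): 17.9 ÷ 0.75758 = 23.628 rev/s
shaft 2 → shaft 3 (chain, 78/43): 23.628 ÷ 1.814 = 13.026 rev/s
shaft 3 → the output shaft (gear mesh, 135/41): 13.026 ÷ 3.2927 = 3.956 rev/s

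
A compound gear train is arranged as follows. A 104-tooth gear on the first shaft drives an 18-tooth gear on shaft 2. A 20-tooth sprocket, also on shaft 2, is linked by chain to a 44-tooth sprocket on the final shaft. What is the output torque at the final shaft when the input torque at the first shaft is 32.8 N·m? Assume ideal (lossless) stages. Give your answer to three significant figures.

12.5 N·m

After the gear mesh (18/104): 32.8 × 0.17308 = 5.6769 N·m
After the chain (44/20): 5.6769 × 2.2 = 12.489 N·m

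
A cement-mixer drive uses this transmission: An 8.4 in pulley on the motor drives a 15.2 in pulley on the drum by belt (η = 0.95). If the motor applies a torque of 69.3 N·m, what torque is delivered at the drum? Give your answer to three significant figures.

After the belt (15.2/8.4): 69.3 × 1.8095 × 0.95 = 119.13 N·m

119 N·m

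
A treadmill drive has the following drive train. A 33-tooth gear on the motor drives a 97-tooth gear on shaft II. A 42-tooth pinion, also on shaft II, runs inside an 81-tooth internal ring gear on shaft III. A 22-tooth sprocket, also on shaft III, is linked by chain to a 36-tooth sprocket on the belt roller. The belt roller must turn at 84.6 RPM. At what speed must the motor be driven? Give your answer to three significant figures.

785 RPM

Overall ratio R = 2.9394 × 1.9286 × 1.6364 = 9.2763.
Required input speed = output speed × R = 84.6 × 9.2763 = 784.77 RPM.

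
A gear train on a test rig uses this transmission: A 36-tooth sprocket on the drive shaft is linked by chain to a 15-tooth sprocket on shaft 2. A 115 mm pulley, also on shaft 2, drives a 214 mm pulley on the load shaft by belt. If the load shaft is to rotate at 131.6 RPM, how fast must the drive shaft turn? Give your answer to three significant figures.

102 RPM

Overall ratio R = 0.41667 × 1.8609 = 0.77536.
Required input speed = output speed × R = 131.6 × 0.77536 = 102.04 RPM.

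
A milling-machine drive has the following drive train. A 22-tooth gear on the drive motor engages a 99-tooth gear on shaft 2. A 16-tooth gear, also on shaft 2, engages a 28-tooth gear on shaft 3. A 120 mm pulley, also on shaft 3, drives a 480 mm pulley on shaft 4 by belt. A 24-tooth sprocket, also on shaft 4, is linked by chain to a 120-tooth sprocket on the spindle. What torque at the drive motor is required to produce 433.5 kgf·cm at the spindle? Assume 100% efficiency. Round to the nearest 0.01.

2.75 kgf·cm

Overall ratio R = 4.5 × 1.75 × 4 × 5 = 157.5.
Input torque = output torque / R = 433.5 / 157.5 = 2.7524 kgf·cm.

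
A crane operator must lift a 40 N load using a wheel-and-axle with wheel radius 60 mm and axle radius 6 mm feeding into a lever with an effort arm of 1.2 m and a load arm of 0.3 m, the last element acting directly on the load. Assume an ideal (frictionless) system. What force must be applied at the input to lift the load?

1 N

Wheel-and-axle MA = R/r = 60/6 = 10.
Lever MA = effort arm / load arm = 1.2/0.3 = 4.
Combined ideal MA = 10 × 4 = 40.
Effort = load / MA = 40 / 40 = 1 N.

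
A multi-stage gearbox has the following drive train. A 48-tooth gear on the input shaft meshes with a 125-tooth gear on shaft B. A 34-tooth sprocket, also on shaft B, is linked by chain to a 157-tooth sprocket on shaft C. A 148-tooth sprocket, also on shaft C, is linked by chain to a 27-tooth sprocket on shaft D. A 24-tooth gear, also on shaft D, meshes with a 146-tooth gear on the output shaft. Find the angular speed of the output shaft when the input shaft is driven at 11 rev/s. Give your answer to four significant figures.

0.8243 rev/s

Gear mesh: ratio = 125/48 = 2.6042, so shaft B turns at 11 / 2.6042 = 4.224 rev/s.
Chain: ratio = 157/34 = 4.6176, so shaft C turns at 4.224 / 4.6176 = 0.91475 rev/s.
Chain: ratio = 27/148 = 0.18243, so shaft D turns at 0.91475 / 0.18243 = 5.0142 rev/s.
Gear mesh: ratio = 146/24 = 6.0833, so the output shaft turns at 5.0142 / 6.0833 = 0.82425 rev/s.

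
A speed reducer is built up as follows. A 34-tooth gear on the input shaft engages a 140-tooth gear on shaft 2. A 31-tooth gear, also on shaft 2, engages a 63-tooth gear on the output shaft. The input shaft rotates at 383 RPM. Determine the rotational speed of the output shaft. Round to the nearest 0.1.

the input shaft → shaft 2 (gear mesh, 140/34): 383 ÷ 4.1176 = 93.014 RPM
shaft 2 → the output shaft (gear mesh, 63/31): 93.014 ÷ 2.0323 = 45.769 RPM

45.8 RPM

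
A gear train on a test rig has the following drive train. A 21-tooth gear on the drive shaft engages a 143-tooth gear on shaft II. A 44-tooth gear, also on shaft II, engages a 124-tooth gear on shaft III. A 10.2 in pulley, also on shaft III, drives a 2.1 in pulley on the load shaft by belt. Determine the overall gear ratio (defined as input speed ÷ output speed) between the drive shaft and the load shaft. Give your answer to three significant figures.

Each stage contributes driven/driver: gear mesh 143/21 = 6.8095, gear mesh 124/44 = 2.8182, belt 2.1/10.2 = 0.20588.
Overall: 6.8095 × 2.8182 × 0.20588 = 3.951.

3.95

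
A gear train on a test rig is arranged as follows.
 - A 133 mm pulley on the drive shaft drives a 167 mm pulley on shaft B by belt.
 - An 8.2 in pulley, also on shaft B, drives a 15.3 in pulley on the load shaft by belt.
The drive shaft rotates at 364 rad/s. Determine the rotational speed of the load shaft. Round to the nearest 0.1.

Belt: ratio = 167/133 = 1.2556, so shaft B turns at 364 / 1.2556 = 289.89 rad/s.
Belt: ratio = 15.3/8.2 = 1.8659, so the load shaft turns at 289.89 / 1.8659 = 155.37 rad/s.

155.4 rad/s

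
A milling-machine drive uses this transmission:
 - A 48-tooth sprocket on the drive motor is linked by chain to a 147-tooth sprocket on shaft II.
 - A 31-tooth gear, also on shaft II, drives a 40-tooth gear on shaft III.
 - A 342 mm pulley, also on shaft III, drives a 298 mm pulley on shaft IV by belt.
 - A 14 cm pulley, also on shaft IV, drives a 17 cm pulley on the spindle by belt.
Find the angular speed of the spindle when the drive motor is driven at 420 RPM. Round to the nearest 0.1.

chain 147/48 = 3.0625 → 420/3.0625 = 137.14 RPM
gear mesh 40/31 = 1.2903 → 137.14/1.2903 = 106.29 RPM
belt 298/342 = 0.87135 → 106.29/0.87135 = 121.98 RPM
belt 17/14 = 1.2143 → 121.98/1.2143 = 100.45 RPM

100.5 RPM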